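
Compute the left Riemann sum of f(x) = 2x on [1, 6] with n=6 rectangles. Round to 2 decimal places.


Left Riemann sum uses left endpoints of each subinterval.
Interval: [1, 6], n = 6
dx = (6 - 1) / 6 = 5/6
Left endpoints: [1, 11/6, 8/3, 7/2, 13/3, 31/6]
f values: [2, 11/3, 16/3, 7, 26/3, 31/3]
Sum = dx * (sum of f values)
= 5/6 * 37
= 185/6 ≈ 30.83

30.83


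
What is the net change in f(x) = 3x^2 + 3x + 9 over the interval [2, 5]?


Net change = f(b) - f(a)
f(x) = 3x^2 + 3x + 9
Compute f(5):
f(5) = 3 * 5^2 + 3 * 5 + 9
= 75 + 15 + 9
= 99
Compute f(2):
f(2) = 3 * 2^2 + 3 * 2 + 9
= 12 + 6 + 9
= 27
Net change = 99 - 27 = 72

72


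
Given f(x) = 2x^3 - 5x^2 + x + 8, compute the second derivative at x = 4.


First derivative:
f'(x) = 6x^2 - 10x + 1
Second derivative:
f''(x) = 12x - 10
Substitute x = 4:
f''(4) = 12 * 4 - 10
= 48 - 10
= 38

38


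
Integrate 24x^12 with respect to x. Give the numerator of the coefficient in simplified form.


Apply the power rule for integration:
integral of ax^n dx = a/(n+1) * x^(n+1) + C
integral of 24x^12 dx
= 24/13 * x^13 + C
The coefficient in lowest terms is 24/13, and its numerator is 24

24


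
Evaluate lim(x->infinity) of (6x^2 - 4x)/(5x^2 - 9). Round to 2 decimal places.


For limits at infinity with equal-degree polynomials,
we compare leading coefficients.
Numerator leading term: 6x^2
Denominator leading term: 5x^2
Divide both by x^2:
lim = (6 - 4/x) / (5 - 9/x^2)
As x -> infinity, the 1/x and 1/x^2 terms vanish:
= 6/5 = 1.20

1.20


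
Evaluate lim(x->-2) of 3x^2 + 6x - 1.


Since polynomials are continuous, we use direct substitution.
lim(x->-2) of 3x^2 + 6x - 1
= 3 * (-2)^2 + 6 * (-2) - 1
= 12 - 12 - 1
= -1

-1


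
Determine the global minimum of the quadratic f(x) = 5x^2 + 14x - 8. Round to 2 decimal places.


For a quadratic f(x) = ax^2 + bx + c with a > 0, the minimum is at the vertex.
Vertex x-coordinate: x = -b/(2a)
x = -(14) / (2 * 5)
x = -14/10 = -7/5
Substitute back to find the minimum value:
f(-7/5) = 5 * (-7/5)^2 + 14 * (-7/5) - 8
= 49/5 - 98/5 - 8
= -89/5 = -17.80

-17.80


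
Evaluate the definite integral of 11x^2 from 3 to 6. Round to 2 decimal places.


Find the antiderivative of 11x^2:
F(x) = 11/3 * x^3
Apply the Fundamental Theorem of Calculus:
F(6) - F(3)
= 11/3 * 6^3 - 11/3 * 3^3
= 11/3 * (216 - 27)
= 11/3 * 189
= 693 = 693.00

693.00


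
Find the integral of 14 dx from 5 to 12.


The integral of a constant k over [a, b] equals k * (b - a).
integral from 5 to 12 of 14 dx
= 14 * (12 - 5)
= 14 * 7
= 98

98


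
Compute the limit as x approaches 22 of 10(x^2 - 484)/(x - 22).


Direct substitution gives 0/0, so we factor the numerator.
Factor: 10(x^2 - 484) = 10 * (x - 22)(x + 22)
Cancel the common factor (x - 22):
10(x^2 - 484)/(x - 22) = 10 * (x + 22)
Now substitute x = 22:
= 10 * (22 + 22) = 440

440


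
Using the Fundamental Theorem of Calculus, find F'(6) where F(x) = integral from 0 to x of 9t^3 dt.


By the Fundamental Theorem of Calculus (Part 1):
If F(x) = integral from 0 to x of f(t) dt, then F'(x) = f(x)
Here f(t) = 9t^3
So F'(x) = 9x^3
Evaluate at x = 6:
F'(6) = 9 * 6^3
= 9 * 216
= 1944

1944


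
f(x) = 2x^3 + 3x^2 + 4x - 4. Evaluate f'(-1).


Differentiate f(x) = 2x^3 + 3x^2 + 4x - 4 term by term:
f'(x) = 6x^2 + 6x + 4
Substitute x = -1:
f'(-1) = 6 * (-1)^2 + 6 * (-1) + 4
= 6 - 6 + 4
= 4

4


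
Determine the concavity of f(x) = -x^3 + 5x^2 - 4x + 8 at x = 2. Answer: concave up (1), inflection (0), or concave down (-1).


Concavity is determined by the sign of f''(x).
f(x) = -x^3 + 5x^2 - 4x + 8
f'(x) = -3x^2 + 10x - 4
f''(x) = -6x + 10
f''(2) = -6 * 2 + 10
= -12 + 10
= -2
Since f''(2) < 0, the function is concave down (-1)

-1


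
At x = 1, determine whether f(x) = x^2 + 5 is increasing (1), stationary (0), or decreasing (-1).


Compute f'(x) to determine behavior:
f'(x) = 2x
f'(1) = 2 * 1 + 0
= 2 + 0
= 2
Since f'(1) > 0, the function is increasing (1)

1


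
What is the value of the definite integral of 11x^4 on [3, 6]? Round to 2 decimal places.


Find the antiderivative of 11x^4:
F(x) = 11/5 * x^5
Apply the Fundamental Theorem of Calculus:
F(6) - F(3)
= 11/5 * 6^5 - 11/5 * 3^5
= 11/5 * (7776 - 243)
= 11/5 * 7533
= 82863/5 = 16572.60

16572.60


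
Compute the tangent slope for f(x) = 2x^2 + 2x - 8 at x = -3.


The slope of the tangent line equals f'(x) at the point.
f(x) = 2x^2 + 2x - 8
f'(x) = 4x + 2
At x = -3:
f'(-3) = 4 * (-3) + 2
= -12 + 2
= -10

-10


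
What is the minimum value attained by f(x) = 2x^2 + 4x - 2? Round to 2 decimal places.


For a quadratic f(x) = ax^2 + bx + c with a > 0, the minimum is at the vertex.
Vertex x-coordinate: x = -b/(2a)
x = -(4) / (2 * 2)
x = -4/4 = -1
Substitute back to find the minimum value:
f(-1) = 2 * (-1)^2 + 4 * (-1) - 2
= 2 - 4 - 2
= -4 = -4.00

-4.00


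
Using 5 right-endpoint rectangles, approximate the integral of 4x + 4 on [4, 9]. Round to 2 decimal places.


Right Riemann sum uses right endpoints of each subinterval.
Interval: [4, 9], n = 5
dx = (9 - 4) / 5 = 1
Right endpoints: [5, 6, 7, 8, 9]
f values: [24, 28, 32, 36, 40]
Sum = dx * (sum of f values)
= 1 * 160
= 160 = 160.00

160.00


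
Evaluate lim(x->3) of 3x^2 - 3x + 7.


Since polynomials are continuous, we use direct substitution.
lim(x->3) of 3x^2 - 3x + 7
= 3 * 3^2 - 3 * 3 + 7
= 27 - 9 + 7
= 25

25


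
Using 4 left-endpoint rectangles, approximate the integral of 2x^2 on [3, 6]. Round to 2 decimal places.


Left Riemann sum uses left endpoints of each subinterval.
Interval: [3, 6], n = 4
dx = (6 - 3) / 4 = 3/4
Left endpoints: [3, 15/4, 9/2, 21/4]
f values: [18, 225/8, 81/2, 441/8]
Sum = dx * (sum of f values)
= 3/4 * 567/4
= 1701/16 ≈ 106.31

106.31


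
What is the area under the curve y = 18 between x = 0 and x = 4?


The area under a constant function y = 18 is a rectangle.
Width = 4 - 0 = 4
Height = 18
Area = width * height
= 4 * 18
= 72

72


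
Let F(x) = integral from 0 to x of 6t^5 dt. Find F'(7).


By the Fundamental Theorem of Calculus (Part 1):
If F(x) = integral from 0 to x of f(t) dt, then F'(x) = f(x)
Here f(t) = 6t^5
So F'(x) = 6x^5
Evaluate at x = 7:
F'(7) = 6 * 7^5
= 6 * 16807
= 100842

100842


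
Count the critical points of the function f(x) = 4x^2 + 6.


Find where f'(x) = 0:
f'(x) = 8x
Set f'(x) = 0:
8x = 0
x = 0 / 8 = 0
This is a linear equation in x, so there is exactly one solution.
Number of critical points: 1

1


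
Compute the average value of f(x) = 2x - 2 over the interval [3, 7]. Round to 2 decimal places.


Average value = 1/(b-a) * integral from a to b of f(x) dx
First compute the integral of 2x - 2:
F(x) = x^2 - 2x
F(7) = 1 * 49 - 2 * 7 = 35
F(3) = 1 * 9 - 2 * 3 = 3
Integral = 35 - 3 = 32
Average = 32 / (7 - 3) = 32 / 4
= 8 = 8.00

8.00


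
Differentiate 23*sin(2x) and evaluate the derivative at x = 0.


Apply the chain rule to differentiate 23*sin(2x):
d/dx [23*sin(2x)]
= 23 * cos(2x) * d/dx(2x)
= 23 * 2 * cos(2x)
= 46 * cos(2x)
Evaluate at x = 0:
= 46 * cos(0)
= 46 * 1
= 46

46


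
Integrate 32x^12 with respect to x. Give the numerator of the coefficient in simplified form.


Apply the power rule for integration:
integral of ax^n dx = a/(n+1) * x^(n+1) + C
integral of 32x^12 dx
= 32/13 * x^13 + C
The coefficient in lowest terms is 32/13, and its numerator is 32

32


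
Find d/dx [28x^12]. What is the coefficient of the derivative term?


We apply the power rule: d/dx [ax^n] = a*n * x^(n-1)
d/dx [28x^12]
= 28 * 12 * x^(12-1)
= 336x^11
The coefficient is 336

336


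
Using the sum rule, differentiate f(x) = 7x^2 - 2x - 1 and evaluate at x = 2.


Differentiate term by term using power and sum rules:
f(x) = 7x^2 - 2x - 1
f'(x) = 14x - 2
Substitute x = 2:
f'(2) = 14 * 2 - 2
= 28 - 2
= 26

26


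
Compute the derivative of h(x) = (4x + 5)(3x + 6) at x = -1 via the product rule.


Let u(x) = 4x + 5 and v(x) = 3x + 6
u'(x) = 4
v'(x) = 3
Product rule: h'(x) = u'(x)*v(x) + u(x)*v'(x)
= 4 * (3x + 6) + (4x + 5) * 3
At x = -1:
u(-1) = 4 * (-1) + 5 = 1
v(-1) = 3 * (-1) + 6 = 3
h'(-1) = 4 * 3 + 1 * 3
= 12 + 3
= 15

15


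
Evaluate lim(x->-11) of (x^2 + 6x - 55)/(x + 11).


Direct substitution gives 0/0, so we factor the numerator.
Factor: (x^2 + 6x - 55) = (x + 11)(x - 5)
Cancel the common factor (x + 11):
(x^2 + 6x - 55)/(x + 11) = (x - 5)
Now substitute x = -11:
= (-11) - (5) = -16

-16


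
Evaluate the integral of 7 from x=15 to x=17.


The integral of a constant k over [a, b] equals k * (b - a).
integral from 15 to 17 of 7 dx
= 7 * (17 - 15)
= 7 * 2
= 14

14


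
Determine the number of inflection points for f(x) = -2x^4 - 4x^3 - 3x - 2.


Inflection points occur where f''(x) = 0 and concavity changes.
f(x) = -2x^4 - 4x^3 - 3x - 2
f'(x) = -8x^3 - 12x^2 - 3
f''(x) = -24x^2 - 24x
This is a quadratic in x. Use the discriminant to count real roots.
Discriminant = (-24)^2 - 4 * (-24) * 0
= 576 - 0
= 576
Since discriminant > 0, f''(x) = 0 has 2 distinct real solutions.
A quadratic with two distinct real roots changes sign at each root, so concavity changes at both.
Number of inflection points: 2

2


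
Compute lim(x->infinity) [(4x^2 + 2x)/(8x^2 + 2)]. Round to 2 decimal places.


For limits at infinity with equal-degree polynomials,
we compare leading coefficients.
Numerator leading term: 4x^2
Denominator leading term: 8x^2
Divide both by x^2:
lim = (4 + 2/x) / (8 + 2/x^2)
As x -> infinity, the 1/x and 1/x^2 terms vanish:
= 4/8 = 1/2 = 0.50

0.50


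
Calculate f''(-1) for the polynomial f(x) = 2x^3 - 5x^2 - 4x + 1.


First derivative:
f'(x) = 6x^2 - 10x - 4
Second derivative:
f''(x) = 12x - 10
Substitute x = -1:
f''(-1) = 12 * (-1) - 10
= -12 - 10
= -22

-22


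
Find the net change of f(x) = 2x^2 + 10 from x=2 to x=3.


Net change = f(b) - f(a)
f(x) = 2x^2 + 10
Compute f(3):
f(3) = 2 * 3^2 + 0 * 3 + 10
= 18 + 0 + 10
= 28
Compute f(2):
f(2) = 2 * 2^2 + 0 * 2 + 10
= 8 + 0 + 10
= 18
Net change = 28 - 18 = 10

10


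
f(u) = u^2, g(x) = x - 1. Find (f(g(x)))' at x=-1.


Using the chain rule: (f(g(x)))' = f'(g(x)) * g'(x)
First, find g(-1):
g(-1) = 1 * (-1) - 1 = -2
Next, f'(u) = 2u
And g'(x) = 1
So f'(g(-1)) * g'(-1)
= 2 * (-2) * 1
= -4

-4


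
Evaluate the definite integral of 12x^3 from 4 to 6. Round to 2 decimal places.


Find the antiderivative of 12x^3:
F(x) = 12/4 * x^4
Apply the Fundamental Theorem of Calculus:
F(6) - F(4)
= 12/4 * 6^4 - 12/4 * 4^4
= 12/4 * (1296 - 256)
= 12/4 * 1040
= 3120 = 3120.00

3120.00


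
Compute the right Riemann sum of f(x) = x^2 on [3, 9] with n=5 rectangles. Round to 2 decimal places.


Right Riemann sum uses right endpoints of each subinterval.
Interval: [3, 9], n = 5
dx = (9 - 3) / 5 = 6/5
Right endpoints: [21/5, 27/5, 33/5, 39/5, 9]
f values: [441/25, 729/25, 1089/25, 1521/25, 81]
Sum = dx * (sum of f values)
= 6/5 * 1161/5
= 6966/25 = 278.64

278.64


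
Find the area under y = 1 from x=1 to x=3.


The area under a constant function y = 1 is a rectangle.
Width = 3 - 1 = 2
Height = 1
Area = width * height
= 2 * 1
= 2

2


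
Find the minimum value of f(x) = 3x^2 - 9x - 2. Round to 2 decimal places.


For a quadratic f(x) = ax^2 + bx + c with a > 0, the minimum is at the vertex.
Vertex x-coordinate: x = -b/(2a)
x = -(-9) / (2 * 3)
x = 9/6 = 3/2
Substitute back to find the minimum value:
f(3/2) = 3 * (3/2)^2 - 9 * (3/2) - 2
= 27/4 - 27/2 - 2
= -35/4 = -8.75

-8.75


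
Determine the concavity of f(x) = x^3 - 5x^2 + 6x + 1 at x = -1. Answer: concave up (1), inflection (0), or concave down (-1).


Concavity is determined by the sign of f''(x).
f(x) = x^3 - 5x^2 + 6x + 1
f'(x) = 3x^2 - 10x + 6
f''(x) = 6x - 10
f''(-1) = 6 * (-1) - 10
= -6 - 10
= -16
Since f''(-1) < 0, the function is concave down (-1)

-1


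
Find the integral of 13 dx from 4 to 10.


The integral of a constant k over [a, b] equals k * (b - a).
integral from 4 to 10 of 13 dx
= 13 * (10 - 4)
= 13 * 6
= 78

78


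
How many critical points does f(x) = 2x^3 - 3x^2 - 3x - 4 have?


Find where f'(x) = 0:
f(x) = 2x^3 - 3x^2 - 3x - 4
f'(x) = 6x^2 - 6x - 3
This is a quadratic in x. Use the discriminant to count real roots.
Discriminant = (-6)^2 - 4 * 6 * (-3)
= 36 - (-72)
= 108
Since discriminant > 0, f'(x) = 0 has 2 real solutions.
Number of critical points: 2

2


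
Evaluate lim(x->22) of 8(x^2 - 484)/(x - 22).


Direct substitution gives 0/0, so we factor the numerator.
Factor: 8(x^2 - 484) = 8 * (x - 22)(x + 22)
Cancel the common factor (x - 22):
8(x^2 - 484)/(x - 22) = 8 * (x + 22)
Now substitute x = 22:
= 8 * (22 + 22) = 352

352


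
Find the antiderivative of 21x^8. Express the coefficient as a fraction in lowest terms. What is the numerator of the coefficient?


Apply the power rule for integration:
integral of ax^n dx = a/(n+1) * x^(n+1) + C
integral of 21x^8 dx
= 21/9 * x^9 + C
= 7/3 * x^9 + C
The coefficient in lowest terms is 7/3, and its numerator is 7

7


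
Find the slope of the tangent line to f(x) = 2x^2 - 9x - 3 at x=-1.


The slope of the tangent line equals f'(x) at the point.
f(x) = 2x^2 - 9x - 3
f'(x) = 4x - 9
At x = -1:
f'(-1) = 4 * (-1) - 9
= -4 - 9
= -13

-13


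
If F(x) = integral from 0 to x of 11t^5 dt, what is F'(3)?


By the Fundamental Theorem of Calculus (Part 1):
If F(x) = integral from 0 to x of f(t) dt, then F'(x) = f(x)
Here f(t) = 11t^5
So F'(x) = 11x^5
Evaluate at x = 3:
F'(3) = 11 * 3^5
= 11 * 243
= 2673

2673


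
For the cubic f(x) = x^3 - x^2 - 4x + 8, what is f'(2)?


Differentiate f(x) = x^3 - x^2 - 4x + 8 term by term:
f'(x) = 3x^2 - 2x - 4
Substitute x = 2:
f'(2) = 3 * 2^2 - 2 * 2 - 4
= 12 - 4 - 4
= 4

4


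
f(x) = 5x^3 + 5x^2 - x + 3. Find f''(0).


First derivative:
f'(x) = 15x^2 + 10x - 1
Second derivative:
f''(x) = 30x + 10
Substitute x = 0:
f''(0) = 30 * 0 + 10
= 0 + 10
= 10

10


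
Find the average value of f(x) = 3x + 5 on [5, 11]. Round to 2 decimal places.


Average value = 1/(b-a) * integral from a to b of f(x) dx
First compute the integral of 3x + 5:
F(x) = (3/2)x^2 + 5x
F(11) = 3/2 * 121 + 5 * 11 = 473/2
F(5) = 3/2 * 25 + 5 * 5 = 125/2
Integral = 473/2 - 125/2 = 174
Average = 174 / (11 - 5) = 174 / 6
= 29 = 29.00

29.00


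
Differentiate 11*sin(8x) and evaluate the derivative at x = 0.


Apply the chain rule to differentiate 11*sin(8x):
d/dx [11*sin(8x)]
= 11 * cos(8x) * d/dx(8x)
= 11 * 8 * cos(8x)
= 88 * cos(8x)
Evaluate at x = 0:
= 88 * cos(0)
= 88 * 1
= 88

88


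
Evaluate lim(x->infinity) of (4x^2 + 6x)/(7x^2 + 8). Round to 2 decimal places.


For limits at infinity with equal-degree polynomials,
we compare leading coefficients.
Numerator leading term: 4x^2
Denominator leading term: 7x^2
Divide both by x^2:
lim = (4 + 6/x) / (7 + 8/x^2)
As x -> infinity, the 1/x and 1/x^2 terms vanish:
= 4/7 ≈ 0.57

0.57


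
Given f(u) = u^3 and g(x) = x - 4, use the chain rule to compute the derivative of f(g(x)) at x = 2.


Using the chain rule: (f(g(x)))' = f'(g(x)) * g'(x)
First, find g(2):
g(2) = 1 * 2 - 4 = -2
Next, f'(u) = 3u^2
And g'(x) = 1
So f'(g(2)) * g'(2)
= 3 * (-2)^2 * 1
= 3 * 4 * 1
= 12

12


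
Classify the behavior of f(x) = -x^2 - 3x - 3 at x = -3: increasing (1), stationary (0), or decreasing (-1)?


Compute f'(x) to determine behavior:
f'(x) = -2x - 3
f'(-3) = -2 * (-3) - 3
= 6 - 3
= 3
Since f'(-3) > 0, the function is increasing (1)

1


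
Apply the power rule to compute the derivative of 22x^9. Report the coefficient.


We apply the power rule: d/dx [ax^n] = a*n * x^(n-1)
d/dx [22x^9]
= 22 * 9 * x^(9-1)
= 198x^8
The coefficient is 198

198


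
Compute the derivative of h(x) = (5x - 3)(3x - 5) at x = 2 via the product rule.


Let u(x) = 5x - 3 and v(x) = 3x - 5
u'(x) = 5
v'(x) = 3
Product rule: h'(x) = u'(x)*v(x) + u(x)*v'(x)
= 5 * (3x - 5) + (5x - 3) * 3
At x = 2:
u(2) = 5 * 2 - 3 = 7
v(2) = 3 * 2 - 5 = 1
h'(2) = 5 * 1 + 7 * 3
= 5 + 21
= 26

26


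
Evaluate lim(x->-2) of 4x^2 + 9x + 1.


Since polynomials are continuous, we use direct substitution.
lim(x->-2) of 4x^2 + 9x + 1
= 4 * (-2)^2 + 9 * (-2) + 1
= 16 - 18 + 1
= -1

-1


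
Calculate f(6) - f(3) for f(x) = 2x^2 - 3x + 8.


Net change = f(b) - f(a)
f(x) = 2x^2 - 3x + 8
Compute f(6):
f(6) = 2 * 6^2 - 3 * 6 + 8
= 72 - 18 + 8
= 62
Compute f(3):
f(3) = 2 * 3^2 - 3 * 3 + 8
= 18 - 9 + 8
= 17
Net change = 62 - 17 = 45

45


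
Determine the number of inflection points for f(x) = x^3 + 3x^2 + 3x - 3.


Inflection points occur where f''(x) = 0 and concavity changes.
f(x) = x^3 + 3x^2 + 3x - 3
f'(x) = 3x^2 + 6x + 3
f''(x) = 6x + 6
Set f''(x) = 0:
6x + 6 = 0
x = -6 / 6 = -1
Since f''(x) is linear (degree 1), it changes sign at this point.
Therefore there is exactly 1 inflection point.

1


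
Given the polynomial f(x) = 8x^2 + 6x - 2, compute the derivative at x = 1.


Differentiate term by term using power and sum rules:
f(x) = 8x^2 + 6x - 2
f'(x) = 16x + 6
Substitute x = 1:
f'(1) = 16 * 1 + 6
= 16 + 6
= 22

22


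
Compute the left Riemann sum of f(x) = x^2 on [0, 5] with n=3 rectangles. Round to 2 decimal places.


Left Riemann sum uses left endpoints of each subinterval.
Interval: [0, 5], n = 3
dx = (5 - 0) / 3 = 5/3
Left endpoints: [0, 5/3, 10/3]
f values: [0, 25/9, 100/9]
Sum = dx * (sum of f values)
= 5/3 * 125/9
= 625/27 ≈ 23.15

23.15


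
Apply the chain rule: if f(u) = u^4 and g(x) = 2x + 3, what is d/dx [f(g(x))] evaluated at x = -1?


Using the chain rule: (f(g(x)))' = f'(g(x)) * g'(x)
First, find g(-1):
g(-1) = 2 * (-1) + 3 = 1
Next, f'(u) = 4u^3
And g'(x) = 2
So f'(g(-1)) * g'(-1)
= 4 * 1^3 * 2
= 4 * 1 * 2
= 8

8


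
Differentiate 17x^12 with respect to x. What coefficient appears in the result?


We apply the power rule: d/dx [ax^n] = a*n * x^(n-1)
d/dx [17x^12]
= 17 * 12 * x^(12-1)
= 204x^11
The coefficient is 204

204


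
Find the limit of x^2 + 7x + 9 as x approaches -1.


Since polynomials are continuous, we use direct substitution.
lim(x->-1) of x^2 + 7x + 9
= 1 * (-1)^2 + 7 * (-1) + 9
= 1 - 7 + 9
= 3

3


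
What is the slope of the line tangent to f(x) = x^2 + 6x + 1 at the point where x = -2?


The slope of the tangent line equals f'(x) at the point.
f(x) = x^2 + 6x + 1
f'(x) = 2x + 6
At x = -2:
f'(-2) = 2 * (-2) + 6
= -4 + 6
= 2

2


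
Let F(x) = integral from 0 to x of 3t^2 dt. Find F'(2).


By the Fundamental Theorem of Calculus (Part 1):
If F(x) = integral from 0 to x of f(t) dt, then F'(x) = f(x)
Here f(t) = 3t^2
So F'(x) = 3x^2
Evaluate at x = 2:
F'(2) = 3 * 2^2
= 3 * 4
= 12

12


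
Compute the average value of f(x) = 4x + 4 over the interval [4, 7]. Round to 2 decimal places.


Average value = 1/(b-a) * integral from a to b of f(x) dx
First compute the integral of 4x + 4:
F(x) = 2x^2 + 4x
F(7) = 2 * 49 + 4 * 7 = 126
F(4) = 2 * 16 + 4 * 4 = 48
Integral = 126 - 48 = 78
Average = 78 / (7 - 4) = 78 / 3
= 26 = 26.00

26.00


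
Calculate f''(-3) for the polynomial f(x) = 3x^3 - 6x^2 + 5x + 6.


First derivative:
f'(x) = 9x^2 - 12x + 5
Second derivative:
f''(x) = 18x - 12
Substitute x = -3:
f''(-3) = 18 * (-3) - 12
= -54 - 12
= -66

-66


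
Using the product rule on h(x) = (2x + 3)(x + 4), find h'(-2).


Let u(x) = 2x + 3 and v(x) = x + 4
u'(x) = 2
v'(x) = 1
Product rule: h'(x) = u'(x)*v(x) + u(x)*v'(x)
= 2 * (x + 4) + (2x + 3) * 1
At x = -2:
u(-2) = 2 * (-2) + 3 = -1
v(-2) = 1 * (-2) + 4 = 2
h'(-2) = 2 * 2 + (-1) * 1
= 4 - 1
= 3

3


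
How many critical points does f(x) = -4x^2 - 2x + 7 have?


Find where f'(x) = 0:
f'(x) = -8x - 2
Set f'(x) = 0:
-8x - 2 = 0
x = 2 / (-8) = -1/4
This is a linear equation in x, so there is exactly one solution.
Number of critical points: 1

1


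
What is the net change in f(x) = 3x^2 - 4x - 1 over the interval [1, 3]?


Net change = f(b) - f(a)
f(x) = 3x^2 - 4x - 1
Compute f(3):
f(3) = 3 * 3^2 - 4 * 3 - 1
= 27 - 12 - 1
= 14
Compute f(1):
f(1) = 3 * 1^2 - 4 * 1 - 1
= 3 - 4 - 1
= -2
Net change = 14 - (-2) = 16

16


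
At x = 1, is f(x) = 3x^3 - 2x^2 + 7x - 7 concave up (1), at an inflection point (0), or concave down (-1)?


Concavity is determined by the sign of f''(x).
f(x) = 3x^3 - 2x^2 + 7x - 7
f'(x) = 9x^2 - 4x + 7
f''(x) = 18x - 4
f''(1) = 18 * 1 - 4
= 18 - 4
= 14
Since f''(1) > 0, the function is concave up (1)

1


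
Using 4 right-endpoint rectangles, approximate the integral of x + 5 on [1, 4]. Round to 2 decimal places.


Right Riemann sum uses right endpoints of each subinterval.
Interval: [1, 4], n = 4
dx = (4 - 1) / 4 = 3/4
Right endpoints: [7/4, 5/2, 13/4, 4]
f values: [27/4, 15/2, 33/4, 9]
Sum = dx * (sum of f values)
= 3/4 * 63/2
= 189/8 ≈ 23.63

23.63


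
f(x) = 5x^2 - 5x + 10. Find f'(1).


Differentiate term by term using power and sum rules:
f(x) = 5x^2 - 5x + 10
f'(x) = 10x - 5
Substitute x = 1:
f'(1) = 10 * 1 - 5
= 10 - 5
= 5

5


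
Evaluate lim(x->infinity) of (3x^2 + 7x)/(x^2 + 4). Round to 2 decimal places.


For limits at infinity with equal-degree polynomials,
we compare leading coefficients.
Numerator leading term: 3x^2
Denominator leading term: x^2
Divide both by x^2:
lim = (3 + 7/x) / (1 + 4/x^2)
As x -> infinity, the 1/x and 1/x^2 terms vanish:
= 3/1 = 3 = 3.00

3.00


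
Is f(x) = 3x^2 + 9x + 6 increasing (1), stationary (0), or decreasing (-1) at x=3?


Compute f'(x) to determine behavior:
f'(x) = 6x + 9
f'(3) = 6 * 3 + 9
= 18 + 9
= 27
Since f'(3) > 0, the function is increasing (1)

1


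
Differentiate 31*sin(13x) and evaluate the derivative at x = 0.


Apply the chain rule to differentiate 31*sin(13x):
d/dx [31*sin(13x)]
= 31 * cos(13x) * d/dx(13x)
= 31 * 13 * cos(13x)
= 403 * cos(13x)
Evaluate at x = 0:
= 403 * cos(0)
= 403 * 1
= 403

403


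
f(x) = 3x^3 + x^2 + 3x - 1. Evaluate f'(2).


Differentiate f(x) = 3x^3 + x^2 + 3x - 1 term by term:
f'(x) = 9x^2 + 2x + 3
Substitute x = 2:
f'(2) = 9 * 2^2 + 2 * 2 + 3
= 36 + 4 + 3
= 43

43


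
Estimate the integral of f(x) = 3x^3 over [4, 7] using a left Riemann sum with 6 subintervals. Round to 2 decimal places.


Left Riemann sum uses left endpoints of each subinterval.
Interval: [4, 7], n = 6
dx = (7 - 4) / 6 = 1/2
Left endpoints: [4, 9/2, 5, 11/2, 6, 13/2]
f values: [192, 2187/8, 375, 3993/8, 648, 6591/8]
Sum = dx * (sum of f values)
= 1/2 * 22491/8
= 22491/16 ≈ 1405.69

1405.69


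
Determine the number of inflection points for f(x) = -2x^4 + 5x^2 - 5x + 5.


Inflection points occur where f''(x) = 0 and concavity changes.
f(x) = -2x^4 + 5x^2 - 5x + 5
f'(x) = -8x^3 + 10x - 5
f''(x) = -24x^2 + 10
This is a quadratic in x. Use the discriminant to count real roots.
Discriminant = (0)^2 - 4 * (-24) * 10
= 0 - (-960)
= 960
Since discriminant > 0, f''(x) = 0 has 2 distinct real solutions.
A quadratic with two distinct real roots changes sign at each root, so concavity changes at both.
Number of inflection points: 2

2


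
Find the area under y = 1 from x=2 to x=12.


The area under a constant function y = 1 is a rectangle.
Width = 12 - 2 = 10
Height = 1
Area = width * height
= 10 * 1
= 10

10


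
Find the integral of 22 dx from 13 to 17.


The integral of a constant k over [a, b] equals k * (b - a).
integral from 13 to 17 of 22 dx
= 22 * (17 - 13)
= 22 * 4
= 88

88


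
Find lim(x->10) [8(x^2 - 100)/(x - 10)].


Direct substitution gives 0/0, so we factor the numerator.
Factor: 8(x^2 - 100) = 8 * (x - 10)(x + 10)
Cancel the common factor (x - 10):
8(x^2 - 100)/(x - 10) = 8 * (x + 10)
Now substitute x = 10:
= 8 * (10 + 10) = 160

160


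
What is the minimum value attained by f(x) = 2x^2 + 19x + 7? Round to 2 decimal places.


For a quadratic f(x) = ax^2 + bx + c with a > 0, the minimum is at the vertex.
Vertex x-coordinate: x = -b/(2a)
x = -(19) / (2 * 2)
x = -19/4
Substitute back to find the minimum value:
f(-19/4) = 2 * (-19/4)^2 + 19 * (-19/4) + 7
= 361/8 - 361/4 + 7
= -305/8 ≈ -38.13

-38.13


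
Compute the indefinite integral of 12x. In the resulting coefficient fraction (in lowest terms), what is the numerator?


Apply the power rule for integration:
integral of ax^n dx = a/(n+1) * x^(n+1) + C
integral of 12x dx
= 12/2 * x^2 + C
= 6 * x^2 + C
The coefficient in lowest terms is 6 = 6/1, so its numerator is 6

6


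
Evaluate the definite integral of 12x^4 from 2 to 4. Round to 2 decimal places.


Find the antiderivative of 12x^4:
F(x) = 12/5 * x^5
Apply the Fundamental Theorem of Calculus:
F(4) - F(2)
= 12/5 * 4^5 - 12/5 * 2^5
= 12/5 * (1024 - 32)
= 12/5 * 992
= 11904/5 = 2380.80

2380.80


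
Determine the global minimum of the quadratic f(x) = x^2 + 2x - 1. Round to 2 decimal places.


For a quadratic f(x) = ax^2 + bx + c with a > 0, the minimum is at the vertex.
Vertex x-coordinate: x = -b/(2a)
x = -(2) / (2 * 1)
x = -2/2 = -1
Substitute back to find the minimum value:
f(-1) = 1 * (-1)^2 + 2 * (-1) - 1
= 1 - 2 - 1
= -2 = -2.00

-2.00


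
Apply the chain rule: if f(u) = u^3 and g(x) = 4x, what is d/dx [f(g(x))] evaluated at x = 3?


Using the chain rule: (f(g(x)))' = f'(g(x)) * g'(x)
First, find g(3):
g(3) = 4 * 3 + 0 = 12
Next, f'(u) = 3u^2
And g'(x) = 4
So f'(g(3)) * g'(3)
= 3 * 12^2 * 4
= 3 * 144 * 4
= 1728

1728


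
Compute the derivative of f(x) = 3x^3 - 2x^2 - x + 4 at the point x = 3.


Differentiate f(x) = 3x^3 - 2x^2 - x + 4 term by term:
f'(x) = 9x^2 - 4x - 1
Substitute x = 3:
f'(3) = 9 * 3^2 - 4 * 3 - 1
= 81 - 12 - 1
= 68

68


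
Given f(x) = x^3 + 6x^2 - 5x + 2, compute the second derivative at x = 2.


First derivative:
f'(x) = 3x^2 + 12x - 5
Second derivative:
f''(x) = 6x + 12
Substitute x = 2:
f''(2) = 6 * 2 + 12
= 12 + 12
= 24

24


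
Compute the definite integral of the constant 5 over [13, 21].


The integral of a constant k over [a, b] equals k * (b - a).
integral from 13 to 21 of 5 dx
= 5 * (21 - 13)
= 5 * 8
= 40

40


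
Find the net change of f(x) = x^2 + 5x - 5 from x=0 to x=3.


Net change = f(b) - f(a)
f(x) = x^2 + 5x - 5
Compute f(3):
f(3) = 1 * 3^2 + 5 * 3 - 5
= 9 + 15 - 5
= 19
Compute f(0):
f(0) = 1 * 0^2 + 5 * 0 - 5
= 0 + 0 - 5
= -5
Net change = 19 - (-5) = 24

24


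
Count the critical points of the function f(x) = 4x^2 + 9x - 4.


Find where f'(x) = 0:
f'(x) = 8x + 9
Set f'(x) = 0:
8x + 9 = 0
x = -9 / 8 = -9/8
This is a linear equation in x, so there is exactly one solution.
Number of critical points: 1

1


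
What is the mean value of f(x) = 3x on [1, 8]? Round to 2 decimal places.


Average value = 1/(b-a) * integral from a to b of f(x) dx
First compute the integral of 3x:
F(x) = (3/2)x^2
F(8) = 3/2 * 64 + 0 * 8 = 96
F(1) = 3/2 * 1 + 0 * 1 = 3/2
Integral = 96 - 3/2 = 189/2
Average = (189/2) / (8 - 1) = (189/2) / 7
= 27/2 = 13.50

13.50


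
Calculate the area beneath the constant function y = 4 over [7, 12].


The area under a constant function y = 4 is a rectangle.
Width = 12 - 7 = 5
Height = 4
Area = width * height
= 5 * 4
= 20

20


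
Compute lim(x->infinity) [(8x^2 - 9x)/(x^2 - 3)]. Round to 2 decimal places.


For limits at infinity with equal-degree polynomials,
we compare leading coefficients.
Numerator leading term: 8x^2
Denominator leading term: x^2
Divide both by x^2:
lim = (8 - 9/x) / (1 - 3/x^2)
As x -> infinity, the 1/x and 1/x^2 terms vanish:
= 8/1 = 8 = 8.00

8.00


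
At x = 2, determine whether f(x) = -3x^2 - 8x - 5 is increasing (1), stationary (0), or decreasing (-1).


Compute f'(x) to determine behavior:
f'(x) = -6x - 8
f'(2) = -6 * 2 - 8
= -12 - 8
= -20
Since f'(2) < 0, the function is decreasing (-1)

-1


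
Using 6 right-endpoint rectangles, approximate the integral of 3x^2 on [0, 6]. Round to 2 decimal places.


Right Riemann sum uses right endpoints of each subinterval.
Interval: [0, 6], n = 6
dx = (6 - 0) / 6 = 1
Right endpoints: [1, 2, 3, 4, 5, 6]
f values: [3, 12, 27, 48, 75, 108]
Sum = dx * (sum of f values)
= 1 * 273
= 273 = 273.00

273.00


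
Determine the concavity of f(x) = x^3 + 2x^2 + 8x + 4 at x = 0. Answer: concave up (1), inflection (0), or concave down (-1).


Concavity is determined by the sign of f''(x).
f(x) = x^3 + 2x^2 + 8x + 4
f'(x) = 3x^2 + 4x + 8
f''(x) = 6x + 4
f''(0) = 6 * 0 + 4
= 0 + 4
= 4
Since f''(0) > 0, the function is concave up (1)

1


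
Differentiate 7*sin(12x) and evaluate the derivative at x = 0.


Apply the chain rule to differentiate 7*sin(12x):
d/dx [7*sin(12x)]
= 7 * cos(12x) * d/dx(12x)
= 7 * 12 * cos(12x)
= 84 * cos(12x)
Evaluate at x = 0:
= 84 * cos(0)
= 84 * 1
= 84

84


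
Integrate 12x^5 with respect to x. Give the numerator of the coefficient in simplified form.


Apply the power rule for integration:
integral of ax^n dx = a/(n+1) * x^(n+1) + C
integral of 12x^5 dx
= 12/6 * x^6 + C
= 2 * x^6 + C
The coefficient in lowest terms is 2 = 2/1, so its numerator is 2

2


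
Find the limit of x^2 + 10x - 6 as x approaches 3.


Since polynomials are continuous, we use direct substitution.
lim(x->3) of x^2 + 10x - 6
= 1 * 3^2 + 10 * 3 - 6
= 9 + 30 - 6
= 33

33


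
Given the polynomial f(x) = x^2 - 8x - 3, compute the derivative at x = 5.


Differentiate term by term using power and sum rules:
f(x) = x^2 - 8x - 3
f'(x) = 2x - 8
Substitute x = 5:
f'(5) = 2 * 5 - 8
= 10 - 8
= 2

2


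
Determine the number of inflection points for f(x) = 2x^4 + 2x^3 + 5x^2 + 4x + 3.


Inflection points occur where f''(x) = 0 and concavity changes.
f(x) = 2x^4 + 2x^3 + 5x^2 + 4x + 3
f'(x) = 8x^3 + 6x^2 + 10x + 4
f''(x) = 24x^2 + 12x + 10
This is a quadratic in x. Use the discriminant to count real roots.
Discriminant = (12)^2 - 4 * 24 * 10
= 144 - 960
= -816
Since discriminant < 0, f''(x) = 0 has no real solutions.
Number of inflection points: 0

0


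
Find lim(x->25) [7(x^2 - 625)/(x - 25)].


Direct substitution gives 0/0, so we factor the numerator.
Factor: 7(x^2 - 625) = 7 * (x - 25)(x + 25)
Cancel the common factor (x - 25):
7(x^2 - 625)/(x - 25) = 7 * (x + 25)
Now substitute x = 25:
= 7 * (25 + 25) = 350

350


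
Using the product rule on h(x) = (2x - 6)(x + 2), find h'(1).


Let u(x) = 2x - 6 and v(x) = x + 2
u'(x) = 2
v'(x) = 1
Product rule: h'(x) = u'(x)*v(x) + u(x)*v'(x)
= 2 * (x + 2) + (2x - 6) * 1
At x = 1:
u(1) = 2 * 1 - 6 = -4
v(1) = 1 * 1 + 2 = 3
h'(1) = 2 * 3 + (-4) * 1
= 6 - 4
= 2

2


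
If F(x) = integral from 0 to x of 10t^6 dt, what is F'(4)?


By the Fundamental Theorem of Calculus (Part 1):
If F(x) = integral from 0 to x of f(t) dt, then F'(x) = f(x)
Here f(t) = 10t^6
So F'(x) = 10x^6
Evaluate at x = 4:
F'(4) = 10 * 4^6
= 10 * 4096
= 40960

40960


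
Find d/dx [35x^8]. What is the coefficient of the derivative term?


We apply the power rule: d/dx [ax^n] = a*n * x^(n-1)
d/dx [35x^8]
= 35 * 8 * x^(8-1)
= 280x^7
The coefficient is 280

280


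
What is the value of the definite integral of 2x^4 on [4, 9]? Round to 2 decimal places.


Find the antiderivative of 2x^4:
F(x) = 2/5 * x^5
Apply the Fundamental Theorem of Calculus:
F(9) - F(4)
= 2/5 * 9^5 - 2/5 * 4^5
= 2/5 * (59049 - 1024)
= 2/5 * 58025
= 23210 = 23210.00

23210.00


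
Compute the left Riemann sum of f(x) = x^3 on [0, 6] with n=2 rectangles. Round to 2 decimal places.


Left Riemann sum uses left endpoints of each subinterval.
Interval: [0, 6], n = 2
dx = (6 - 0) / 2 = 3
Left endpoints: [0, 3]
f values: [0, 27]
Sum = dx * (sum of f values)
= 3 * 27
= 81 = 81.00

81.00


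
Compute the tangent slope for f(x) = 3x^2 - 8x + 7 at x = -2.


The slope of the tangent line equals f'(x) at the point.
f(x) = 3x^2 - 8x + 7
f'(x) = 6x - 8
At x = -2:
f'(-2) = 6 * (-2) - 8
= -12 - 8
= -20

-20


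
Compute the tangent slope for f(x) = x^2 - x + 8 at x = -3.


The slope of the tangent line equals f'(x) at the point.
f(x) = x^2 - x + 8
f'(x) = 2x - 1
At x = -3:
f'(-3) = 2 * (-3) - 1
= -6 - 1
= -7

-7


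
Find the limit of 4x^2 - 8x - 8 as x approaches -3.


Since polynomials are continuous, we use direct substitution.
lim(x->-3) of 4x^2 - 8x - 8
= 4 * (-3)^2 - 8 * (-3) - 8
= 36 + 24 - 8
= 52

52


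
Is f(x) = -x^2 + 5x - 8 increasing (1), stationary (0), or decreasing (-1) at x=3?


Compute f'(x) to determine behavior:
f'(x) = -2x + 5
f'(3) = -2 * 3 + 5
= -6 + 5
= -1
Since f'(3) < 0, the function is decreasing (-1)

-1


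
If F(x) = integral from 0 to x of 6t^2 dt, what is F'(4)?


By the Fundamental Theorem of Calculus (Part 1):
If F(x) = integral from 0 to x of f(t) dt, then F'(x) = f(x)
Here f(t) = 6t^2
So F'(x) = 6x^2
Evaluate at x = 4:
F'(4) = 6 * 4^2
= 6 * 16
= 96

96


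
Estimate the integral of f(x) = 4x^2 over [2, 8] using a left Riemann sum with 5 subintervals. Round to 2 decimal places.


Left Riemann sum uses left endpoints of each subinterval.
Interval: [2, 8], n = 5
dx = (8 - 2) / 5 = 6/5
Left endpoints: [2, 16/5, 22/5, 28/5, 34/5]
f values: [16, 1024/25, 1936/25, 3136/25, 4624/25]
Sum = dx * (sum of f values)
= 6/5 * 2224/5
= 13344/25 = 533.76

533.76


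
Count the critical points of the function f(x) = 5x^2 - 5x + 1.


Find where f'(x) = 0:
f'(x) = 10x - 5
Set f'(x) = 0:
10x - 5 = 0
x = 5 / 10 = 1/2
This is a linear equation in x, so there is exactly one solution.
Number of critical points: 1

1


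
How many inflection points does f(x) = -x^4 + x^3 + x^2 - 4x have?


Inflection points occur where f''(x) = 0 and concavity changes.
f(x) = -x^4 + x^3 + x^2 - 4x
f'(x) = -4x^3 + 3x^2 + 2x - 4
f''(x) = -12x^2 + 6x + 2
This is a quadratic in x. Use the discriminant to count real roots.
Discriminant = (6)^2 - 4 * (-12) * 2
= 36 - (-96)
= 132
Since discriminant > 0, f''(x) = 0 has 2 distinct real solutions.
A quadratic with two distinct real roots changes sign at each root, so concavity changes at both.
Number of inflection points: 2

2


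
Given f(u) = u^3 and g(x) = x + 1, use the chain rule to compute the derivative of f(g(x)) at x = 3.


Using the chain rule: (f(g(x)))' = f'(g(x)) * g'(x)
First, find g(3):
g(3) = 1 * 3 + 1 = 4
Next, f'(u) = 3u^2
And g'(x) = 1
So f'(g(3)) * g'(3)
= 3 * 4^2 * 1
= 3 * 16 * 1
= 48

48


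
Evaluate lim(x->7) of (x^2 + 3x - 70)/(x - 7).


Direct substitution gives 0/0, so we factor the numerator.
Factor: (x^2 + 3x - 70) = (x - 7)(x + 10)
Cancel the common factor (x - 7):
(x^2 + 3x - 70)/(x - 7) = (x + 10)
Now substitute x = 7:
= (7) - (-10) = 17

17


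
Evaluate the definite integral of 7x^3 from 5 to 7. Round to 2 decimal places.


Find the antiderivative of 7x^3:
F(x) = 7/4 * x^4
Apply the Fundamental Theorem of Calculus:
F(7) - F(5)
= 7/4 * 7^4 - 7/4 * 5^4
= 7/4 * (2401 - 625)
= 7/4 * 1776
= 3108 = 3108.00

3108.00


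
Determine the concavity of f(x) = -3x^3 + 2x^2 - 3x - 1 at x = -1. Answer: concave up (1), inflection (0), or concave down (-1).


Concavity is determined by the sign of f''(x).
f(x) = -3x^3 + 2x^2 - 3x - 1
f'(x) = -9x^2 + 4x - 3
f''(x) = -18x + 4
f''(-1) = -18 * (-1) + 4
= 18 + 4
= 22
Since f''(-1) > 0, the function is concave up (1)

1


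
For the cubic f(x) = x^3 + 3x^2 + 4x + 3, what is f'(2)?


Differentiate f(x) = x^3 + 3x^2 + 4x + 3 term by term:
f'(x) = 3x^2 + 6x + 4
Substitute x = 2:
f'(2) = 3 * 2^2 + 6 * 2 + 4
= 12 + 12 + 4
= 28

28


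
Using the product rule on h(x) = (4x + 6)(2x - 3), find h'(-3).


Let u(x) = 4x + 6 and v(x) = 2x - 3
u'(x) = 4
v'(x) = 2
Product rule: h'(x) = u'(x)*v(x) + u(x)*v'(x)
= 4 * (2x - 3) + (4x + 6) * 2
At x = -3:
u(-3) = 4 * (-3) + 6 = -6
v(-3) = 2 * (-3) - 3 = -9
h'(-3) = 4 * (-9) + (-6) * 2
= -36 - 12
= -48

-48


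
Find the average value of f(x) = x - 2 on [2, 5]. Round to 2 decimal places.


Average value = 1/(b-a) * integral from a to b of f(x) dx
First compute the integral of x - 2:
F(x) = (1/2)x^2 - 2x
F(5) = 1/2 * 25 - 2 * 5 = 5/2
F(2) = 1/2 * 4 - 2 * 2 = -2
Integral = 5/2 - (-2) = 9/2
Average = (9/2) / (5 - 2) = (9/2) / 3
= 3/2 = 1.50

1.50


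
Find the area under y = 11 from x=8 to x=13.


The area under a constant function y = 11 is a rectangle.
Width = 13 - 8 = 5
Height = 11
Area = width * height
= 5 * 11
= 55

55


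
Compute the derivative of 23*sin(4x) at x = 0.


Apply the chain rule to differentiate 23*sin(4x):
d/dx [23*sin(4x)]
= 23 * cos(4x) * d/dx(4x)
= 23 * 4 * cos(4x)
= 92 * cos(4x)
Evaluate at x = 0:
= 92 * cos(0)
= 92 * 1
= 92

92


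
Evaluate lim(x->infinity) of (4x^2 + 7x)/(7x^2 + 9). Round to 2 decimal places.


For limits at infinity with equal-degree polynomials,
we compare leading coefficients.
Numerator leading term: 4x^2
Denominator leading term: 7x^2
Divide both by x^2:
lim = (4 + 7/x) / (7 + 9/x^2)
As x -> infinity, the 1/x and 1/x^2 terms vanish:
= 4/7 ≈ 0.57

0.57


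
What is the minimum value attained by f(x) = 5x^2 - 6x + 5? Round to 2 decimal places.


For a quadratic f(x) = ax^2 + bx + c with a > 0, the minimum is at the vertex.
Vertex x-coordinate: x = -b/(2a)
x = -(-6) / (2 * 5)
x = 6/10 = 3/5
Substitute back to find the minimum value:
f(3/5) = 5 * (3/5)^2 - 6 * (3/5) + 5
= 9/5 - 18/5 + 5
= 16/5 = 3.20

3.20


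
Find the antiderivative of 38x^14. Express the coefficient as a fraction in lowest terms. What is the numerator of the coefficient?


Apply the power rule for integration:
integral of ax^n dx = a/(n+1) * x^(n+1) + C
integral of 38x^14 dx
= 38/15 * x^15 + C
The coefficient in lowest terms is 38/15, and its numerator is 38

38


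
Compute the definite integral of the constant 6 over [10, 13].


The integral of a constant k over [a, b] equals k * (b - a).
integral from 10 to 13 of 6 dx
= 6 * (13 - 10)
= 6 * 3
= 18

18


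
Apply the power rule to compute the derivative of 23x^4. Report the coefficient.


We apply the power rule: d/dx [ax^n] = a*n * x^(n-1)
d/dx [23x^4]
= 23 * 4 * x^(4-1)
= 92x^3
The coefficient is 92

92


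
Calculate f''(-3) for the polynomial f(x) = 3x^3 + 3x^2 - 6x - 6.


First derivative:
f'(x) = 9x^2 + 6x - 6
Second derivative:
f''(x) = 18x + 6
Substitute x = -3:
f''(-3) = 18 * (-3) + 6
= -54 + 6
= -48

-48


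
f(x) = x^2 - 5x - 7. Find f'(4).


Differentiate term by term using power and sum rules:
f(x) = x^2 - 5x - 7
f'(x) = 2x - 5
Substitute x = 4:
f'(4) = 2 * 4 - 5
= 8 - 5
= 3

3


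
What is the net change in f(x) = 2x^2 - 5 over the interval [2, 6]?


Net change = f(b) - f(a)
f(x) = 2x^2 - 5
Compute f(6):
f(6) = 2 * 6^2 + 0 * 6 - 5
= 72 + 0 - 5
= 67
Compute f(2):
f(2) = 2 * 2^2 + 0 * 2 - 5
= 8 + 0 - 5
= 3
Net change = 67 - 3 = 64

64


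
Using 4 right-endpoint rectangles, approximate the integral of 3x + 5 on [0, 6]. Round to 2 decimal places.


Right Riemann sum uses right endpoints of each subinterval.
Interval: [0, 6], n = 4
dx = (6 - 0) / 4 = 3/2
Right endpoints: [3/2, 3, 9/2, 6]
f values: [19/2, 14, 37/2, 23]
Sum = dx * (sum of f values)
= 3/2 * 65
= 195/2 = 97.50

97.50


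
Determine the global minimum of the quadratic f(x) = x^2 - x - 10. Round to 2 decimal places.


For a quadratic f(x) = ax^2 + bx + c with a > 0, the minimum is at the vertex.
Vertex x-coordinate: x = -b/(2a)
x = -(-1) / (2 * 1)
x = 1/2
Substitute back to find the minimum value:
f(1/2) = 1 * (1/2)^2 - 1 * (1/2) - 10
= 1/4 - 1/2 - 10
= -41/4 = -10.25

-10.25


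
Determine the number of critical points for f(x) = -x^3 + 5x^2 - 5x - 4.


Find where f'(x) = 0:
f(x) = -x^3 + 5x^2 - 5x - 4
f'(x) = -3x^2 + 10x - 5
This is a quadratic in x. Use the discriminant to count real roots.
Discriminant = (10)^2 - 4 * (-3) * (-5)
= 100 - 60
= 40
Since discriminant > 0, f'(x) = 0 has 2 real solutions.
Number of critical points: 2

2


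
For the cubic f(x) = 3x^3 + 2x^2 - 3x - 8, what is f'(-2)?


Differentiate f(x) = 3x^3 + 2x^2 - 3x - 8 term by term:
f'(x) = 9x^2 + 4x - 3
Substitute x = -2:
f'(-2) = 9 * (-2)^2 + 4 * (-2) - 3
= 36 - 8 - 3
= 25

25


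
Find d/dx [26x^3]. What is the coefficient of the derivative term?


We apply the power rule: d/dx [ax^n] = a*n * x^(n-1)
d/dx [26x^3]
= 26 * 3 * x^(3-1)
= 78x^2
The coefficient is 78

78


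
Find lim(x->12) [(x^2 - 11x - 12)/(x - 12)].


Direct substitution gives 0/0, so we factor the numerator.
Factor: (x^2 - 11x - 12) = (x - 12)(x + 1)
Cancel the common factor (x - 12):
(x^2 - 11x - 12)/(x - 12) = (x + 1)
Now substitute x = 12:
= (12) - (-1) = 13

13
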